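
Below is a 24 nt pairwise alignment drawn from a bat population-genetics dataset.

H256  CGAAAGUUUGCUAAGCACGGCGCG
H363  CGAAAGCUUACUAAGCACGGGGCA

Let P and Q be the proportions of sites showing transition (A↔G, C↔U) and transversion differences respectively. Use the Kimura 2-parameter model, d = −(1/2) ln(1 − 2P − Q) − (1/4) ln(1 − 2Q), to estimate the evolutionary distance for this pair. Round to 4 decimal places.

0.1942

Differing sites — 7:U/C (Ti); 10:G/A (Ti); 21:C/G (Tv); 24:G/A (Ti).
Of the 4 differences, 3 transitions and 1 transversion over 24 sites: P = 3/24 = 0.125000, Q = 1/24 = 0.041667.
d = −0.5·ln(0.708333) − 0.25·ln(0.916666) = −0.5·(-0.344841) − 0.25·(-0.087012) = 0.1942.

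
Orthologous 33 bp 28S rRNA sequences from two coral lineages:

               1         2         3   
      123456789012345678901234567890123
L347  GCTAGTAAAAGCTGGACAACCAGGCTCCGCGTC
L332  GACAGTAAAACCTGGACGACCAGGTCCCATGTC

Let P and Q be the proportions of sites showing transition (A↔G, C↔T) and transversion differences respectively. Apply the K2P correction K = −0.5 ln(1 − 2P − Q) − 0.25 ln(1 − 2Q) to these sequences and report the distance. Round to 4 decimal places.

The sequences differ at positions 2 (C/A, transversion), 3 (T/C, transition), 11 (G/C, transversion), 18 (A/G, transition), 25 (C/T, transition), 26 (T/C, transition), 29 (G/A, transition), 30 (C/T, transition).
Of the 8 differences, 6 transitions and 2 transversions over 33 sites: P = 6/33 = 0.181818, Q = 2/33 = 0.060606.
d = −0.5·ln(0.575758) − 0.25·ln(0.878788) = −0.5·(-0.552068) − 0.25·(-0.129212) = 0.3083.

0.3083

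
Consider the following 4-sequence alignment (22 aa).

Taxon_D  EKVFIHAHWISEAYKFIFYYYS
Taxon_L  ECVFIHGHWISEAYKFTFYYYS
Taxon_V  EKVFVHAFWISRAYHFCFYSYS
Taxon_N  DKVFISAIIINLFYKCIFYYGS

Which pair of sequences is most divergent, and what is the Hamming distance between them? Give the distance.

Pairwise Hamming distances:
  Taxon_D vs Taxon_L: 3
  Taxon_D vs Taxon_V: 6
  Taxon_D vs Taxon_N: 9
  Taxon_L vs Taxon_V: 8
  Taxon_L vs Taxon_N: 12
  Taxon_V vs Taxon_N: 13
The largest is 13, between Taxon_V and Taxon_N.

13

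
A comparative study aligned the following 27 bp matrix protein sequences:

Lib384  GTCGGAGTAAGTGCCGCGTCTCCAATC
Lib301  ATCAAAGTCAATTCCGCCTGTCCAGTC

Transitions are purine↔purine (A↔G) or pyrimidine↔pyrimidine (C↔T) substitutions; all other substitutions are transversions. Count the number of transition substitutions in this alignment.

5

Mismatches occur at site 1 (G→A, transition), site 4 (G→A, transition), site 5 (G→A, transition), site 9 (A→C, transversion), site 11 (G→A, transition), site 13 (G→T, transversion), site 18 (G→C, transversion), site 20 (C→G, transversion), site 25 (A→G, transition).
Of the 9 differences, 5 transitions and 4 transversions, so the answer is 5.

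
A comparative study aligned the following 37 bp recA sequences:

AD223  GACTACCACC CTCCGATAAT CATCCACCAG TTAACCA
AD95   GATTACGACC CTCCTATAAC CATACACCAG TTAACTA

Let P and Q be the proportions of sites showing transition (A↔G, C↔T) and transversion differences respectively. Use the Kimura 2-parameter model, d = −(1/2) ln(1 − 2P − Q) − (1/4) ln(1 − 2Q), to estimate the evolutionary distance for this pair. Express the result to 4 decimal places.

Mismatches occur at site 3 (C→T, transition), site 7 (C→G, transversion), site 15 (G→T, transversion), site 20 (T→C, transition), site 24 (C→A, transversion), site 36 (C→T, transition).
Of the 6 differences, 3 transitions and 3 transversions over 37 sites: P = 3/37 = 0.081081, Q = 3/37 = 0.081081.
d = −0.5·ln(0.756757) − 0.25·ln(0.837838) = −0.5·(-0.278713) − 0.25·(-0.176931) = 0.1836.

0.1836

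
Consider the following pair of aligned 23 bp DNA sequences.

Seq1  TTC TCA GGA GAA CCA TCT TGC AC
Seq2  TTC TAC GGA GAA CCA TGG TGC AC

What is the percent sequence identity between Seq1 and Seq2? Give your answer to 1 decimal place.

82.6%

Differing sites — 5:C/A; 6:A/C; 17:C/G; 18:T/G.
19 of the 23 sites match, so the percent identity is 19/23 × 100 = 82.6%.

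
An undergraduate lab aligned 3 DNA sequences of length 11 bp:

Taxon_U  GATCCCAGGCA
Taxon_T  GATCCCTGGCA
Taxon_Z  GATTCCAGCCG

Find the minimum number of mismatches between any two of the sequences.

Pairwise Hamming distances:
  Taxon_U vs Taxon_T: 1
  Taxon_U vs Taxon_Z: 3
  Taxon_T vs Taxon_Z: 4
The smallest is 1, between Taxon_U and Taxon_T.

1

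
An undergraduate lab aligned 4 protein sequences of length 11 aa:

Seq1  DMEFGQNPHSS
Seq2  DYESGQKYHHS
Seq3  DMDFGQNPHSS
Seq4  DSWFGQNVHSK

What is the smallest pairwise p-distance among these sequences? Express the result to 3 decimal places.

Pairwise Hamming distances:
  Seq1 vs Seq2: 5
  Seq1 vs Seq3: 1
  Seq1 vs Seq4: 4
  Seq2 vs Seq3: 6
  Seq2 vs Seq4: 7
  Seq3 vs Seq4: 4
The smallest is 1 mismatch, between Seq1 and Seq3; p = 1/11 = 0.091.

0.091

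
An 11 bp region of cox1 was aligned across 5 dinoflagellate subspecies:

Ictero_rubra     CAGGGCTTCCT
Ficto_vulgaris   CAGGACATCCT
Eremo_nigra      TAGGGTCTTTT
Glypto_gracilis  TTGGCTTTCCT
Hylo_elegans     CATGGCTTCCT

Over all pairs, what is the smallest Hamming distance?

1

Pairwise Hamming distances:
  Ictero_rubra vs Ficto_vulgaris: 2
  Ictero_rubra vs Eremo_nigra: 5
  Ictero_rubra vs Glypto_gracilis: 4
  Ictero_rubra vs Hylo_elegans: 1
  Ficto_vulgaris vs Eremo_nigra: 6
  Ficto_vulgaris vs Glypto_gracilis: 5
  Ficto_vulgaris vs Hylo_elegans: 3
  Eremo_nigra vs Glypto_gracilis: 5
  Eremo_nigra vs Hylo_elegans: 6
  Glypto_gracilis vs Hylo_elegans: 5
The smallest is 1, between Ictero_rubra and Hylo_elegans.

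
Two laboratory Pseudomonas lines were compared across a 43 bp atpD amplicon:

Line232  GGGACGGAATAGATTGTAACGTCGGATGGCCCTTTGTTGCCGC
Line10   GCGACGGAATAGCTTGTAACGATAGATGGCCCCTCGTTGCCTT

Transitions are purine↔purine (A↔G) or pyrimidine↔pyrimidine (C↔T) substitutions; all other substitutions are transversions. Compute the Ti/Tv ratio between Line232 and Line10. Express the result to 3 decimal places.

Differing sites — 2:G/C (Tv); 13:A/C (Tv); 22:T/A (Tv); 23:C/T (Ti); 24:G/A (Ti); 33:T/C (Ti); 35:T/C (Ti); 42:G/T (Tv); 43:C/T (Ti).
Of the 9 differences, 5 transitions and 4 transversions, so Ti/Tv = 5/4 = 1.250.

1.250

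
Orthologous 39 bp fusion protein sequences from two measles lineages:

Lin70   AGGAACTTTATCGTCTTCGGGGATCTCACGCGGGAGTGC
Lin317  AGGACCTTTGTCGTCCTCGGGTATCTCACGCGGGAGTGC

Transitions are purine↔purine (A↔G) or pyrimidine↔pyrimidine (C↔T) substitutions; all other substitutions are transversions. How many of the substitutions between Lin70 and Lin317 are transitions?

Mismatches occur at site 5 (A→C, transversion), site 10 (A→G, transition), site 16 (T→C, transition), site 22 (G→T, transversion).
Of the 4 differences, 2 transitions and 2 transversions, so the answer is 2.

2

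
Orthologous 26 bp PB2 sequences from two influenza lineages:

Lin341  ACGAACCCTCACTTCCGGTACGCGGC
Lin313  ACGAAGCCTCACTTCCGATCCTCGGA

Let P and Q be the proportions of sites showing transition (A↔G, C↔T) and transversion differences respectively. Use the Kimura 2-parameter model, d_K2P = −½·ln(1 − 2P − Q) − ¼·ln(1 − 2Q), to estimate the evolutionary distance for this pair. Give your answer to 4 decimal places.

0.2231

Mismatches occur at site 6 (C↔G, transversion), site 18 (G↔A, transition), site 20 (A↔C, transversion), site 22 (G↔T, transversion), site 26 (C↔A, transversion).
Of the 5 differences, 1 transition and 4 transversions over 26 sites: P = 1/26 = 0.038462, Q = 4/26 = 0.153846.
d = −0.5·ln(0.769230) − 0.25·ln(0.692308) = −0.5·(-0.262365) − 0.25·(-0.367724) = 0.2231.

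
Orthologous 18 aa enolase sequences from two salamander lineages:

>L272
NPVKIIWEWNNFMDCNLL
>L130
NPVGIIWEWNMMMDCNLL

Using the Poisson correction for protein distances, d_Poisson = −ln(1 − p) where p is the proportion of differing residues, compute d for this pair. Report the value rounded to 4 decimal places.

Mismatches occur at site 4 (K→G), site 11 (N→M), site 12 (F→M).
p = 3/18 = 0.166667.
d = −ln(1 − 0.166667) = −ln(0.833333) = 0.1823.

0.1823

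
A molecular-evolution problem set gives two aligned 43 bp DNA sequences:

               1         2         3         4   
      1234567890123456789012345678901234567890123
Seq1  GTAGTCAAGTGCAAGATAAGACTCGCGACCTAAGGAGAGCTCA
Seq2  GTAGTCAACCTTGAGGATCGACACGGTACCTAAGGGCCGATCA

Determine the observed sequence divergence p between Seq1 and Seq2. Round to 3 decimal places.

Differing sites — 9:G/C; 10:T/C; 11:G/T; 12:C/T; 13:A/G; 16:A/G; 17:T/A; 18:A/T; 19:A/C; 23:T/A; 26:C/G; 27:G/T; 36:A/G; 37:G/C; 38:A/C; 40:C/A.
There are 16 differences over 43 sites, so p = 16/43 = 0.372.

0.372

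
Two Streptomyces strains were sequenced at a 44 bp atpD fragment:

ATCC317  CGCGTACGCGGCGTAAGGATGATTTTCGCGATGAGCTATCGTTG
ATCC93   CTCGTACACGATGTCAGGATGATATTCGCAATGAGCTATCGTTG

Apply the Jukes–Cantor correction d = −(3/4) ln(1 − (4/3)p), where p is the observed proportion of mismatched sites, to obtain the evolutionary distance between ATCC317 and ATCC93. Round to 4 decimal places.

Mismatches occur at site 2 (G/T), site 8 (G/A), site 11 (G/A), site 12 (C/T), site 15 (A/C), site 24 (T/A), site 30 (G/A).
p = 7/44 = 0.159091.
d = −0.75 · ln(1 − (4/3)·0.159091) = −0.75 · ln(0.787879) = −0.75 · (-0.238411) = 0.1788.

0.1788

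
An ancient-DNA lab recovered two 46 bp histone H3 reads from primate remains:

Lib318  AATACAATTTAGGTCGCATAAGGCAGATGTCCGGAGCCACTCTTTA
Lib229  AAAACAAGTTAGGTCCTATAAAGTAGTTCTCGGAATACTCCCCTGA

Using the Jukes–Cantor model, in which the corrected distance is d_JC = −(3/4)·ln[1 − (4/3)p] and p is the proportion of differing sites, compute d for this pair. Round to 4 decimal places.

0.4674

Differing sites — 3:T/A; 8:T/G; 16:G/C; 17:C/T; 22:G/A; 24:C/T; 27:A/T; 29:G/C; 32:C/G; 34:G/A; 36:G/T; 37:C/A; 39:A/T; 41:T/C; 43:T/C; 45:T/G.
p = 16/46 = 0.347826.
d = −0.75 · ln(1 − (4/3)·0.347826) = −0.75 · ln(0.536232) = −0.75 · (-0.623188) = 0.4674.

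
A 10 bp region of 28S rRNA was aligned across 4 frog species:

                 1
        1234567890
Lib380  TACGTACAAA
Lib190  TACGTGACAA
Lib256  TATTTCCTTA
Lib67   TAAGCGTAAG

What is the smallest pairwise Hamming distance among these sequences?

Pairwise Hamming distances:
  Lib380 vs Lib190: 3
  Lib380 vs Lib256: 5
  Lib380 vs Lib67: 5
  Lib190 vs Lib256: 6
  Lib190 vs Lib67: 5
  Lib256 vs Lib67: 8
The smallest is 3, between Lib380 and Lib190.

3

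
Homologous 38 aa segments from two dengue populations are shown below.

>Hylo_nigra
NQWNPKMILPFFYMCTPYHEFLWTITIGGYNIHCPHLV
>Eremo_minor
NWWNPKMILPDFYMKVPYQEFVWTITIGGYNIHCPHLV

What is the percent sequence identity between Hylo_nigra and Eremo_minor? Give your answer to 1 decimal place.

84.2%

Differing sites — 2:Q/W; 11:F/D; 15:C/K; 16:T/V; 19:H/Q; 22:L/V.
32 of the 38 sites match, so the percent identity is 32/38 × 100 = 84.2%.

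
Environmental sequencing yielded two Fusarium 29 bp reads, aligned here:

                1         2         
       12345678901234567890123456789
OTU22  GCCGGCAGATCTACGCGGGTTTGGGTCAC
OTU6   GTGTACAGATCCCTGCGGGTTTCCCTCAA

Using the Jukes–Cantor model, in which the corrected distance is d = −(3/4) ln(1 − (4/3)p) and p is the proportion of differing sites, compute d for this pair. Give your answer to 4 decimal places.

Mismatches occur at site 2 (C/T), site 3 (C/G), site 4 (G/T), site 5 (G/A), site 12 (T/C), site 13 (A/C), site 14 (C/T), site 23 (G/C), site 24 (G/C), site 25 (G/C), site 29 (C/A).
p = 11/29 = 0.379310.
d = −0.75 · ln(1 − (4/3)·0.379310) = −0.75 · ln(0.494253) = −0.75 · (-0.704708) = 0.5285.

0.5285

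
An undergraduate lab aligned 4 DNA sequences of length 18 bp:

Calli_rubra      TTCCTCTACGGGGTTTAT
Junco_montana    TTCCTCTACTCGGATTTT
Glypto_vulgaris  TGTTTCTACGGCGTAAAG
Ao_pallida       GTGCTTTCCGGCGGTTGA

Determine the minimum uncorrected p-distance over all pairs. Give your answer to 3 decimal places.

0.222

Pairwise Hamming distances:
  Calli_rubra vs Junco_montana: 4
  Calli_rubra vs Glypto_vulgaris: 7
  Calli_rubra vs Ao_pallida: 8
  Junco_montana vs Glypto_vulgaris: 11
  Junco_montana vs Ao_pallida: 10
  Glypto_vulgaris vs Ao_pallida: 11
The smallest is 4 mismatches, between Calli_rubra and Junco_montana; p = 4/18 = 0.222.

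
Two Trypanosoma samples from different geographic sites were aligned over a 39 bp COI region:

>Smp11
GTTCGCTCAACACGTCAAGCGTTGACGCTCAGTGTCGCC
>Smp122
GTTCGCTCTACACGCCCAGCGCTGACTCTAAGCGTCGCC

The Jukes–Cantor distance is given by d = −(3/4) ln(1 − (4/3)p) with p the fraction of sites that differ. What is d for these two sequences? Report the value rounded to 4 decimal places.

0.2052

Mismatches occur at site 9 (A↔T), site 15 (T↔C), site 17 (A↔C), site 22 (T↔C), site 27 (G↔T), site 30 (C↔A), site 33 (T↔C).
p = 7/39 = 0.179487.
d = −0.75 · ln(1 − (4/3)·0.179487) = −0.75 · ln(0.760684) = −0.75 · (-0.273537) = 0.2052.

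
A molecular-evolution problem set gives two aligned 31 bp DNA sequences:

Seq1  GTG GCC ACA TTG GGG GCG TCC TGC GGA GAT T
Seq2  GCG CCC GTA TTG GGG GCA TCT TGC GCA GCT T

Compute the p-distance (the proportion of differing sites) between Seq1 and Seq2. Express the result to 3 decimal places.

0.258

Differing sites — 2:T/C; 4:G/C; 7:A/G; 8:C/T; 18:G/A; 21:C/T; 26:G/C; 29:A/C.
There are 8 differences over 31 sites, so p = 8/31 = 0.258.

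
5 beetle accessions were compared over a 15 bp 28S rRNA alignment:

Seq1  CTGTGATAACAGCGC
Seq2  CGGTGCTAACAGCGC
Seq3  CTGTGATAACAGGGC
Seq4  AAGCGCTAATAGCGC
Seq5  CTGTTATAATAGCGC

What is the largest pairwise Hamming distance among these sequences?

Pairwise Hamming distances:
  Seq1 vs Seq2: 2
  Seq1 vs Seq3: 1
  Seq1 vs Seq4: 5
  Seq1 vs Seq5: 2
  Seq2 vs Seq3: 3
  Seq2 vs Seq4: 4
  Seq2 vs Seq5: 4
  Seq3 vs Seq4: 6
  Seq3 vs Seq5: 3
  Seq4 vs Seq5: 5
The largest is 6, between Seq3 and Seq4.

6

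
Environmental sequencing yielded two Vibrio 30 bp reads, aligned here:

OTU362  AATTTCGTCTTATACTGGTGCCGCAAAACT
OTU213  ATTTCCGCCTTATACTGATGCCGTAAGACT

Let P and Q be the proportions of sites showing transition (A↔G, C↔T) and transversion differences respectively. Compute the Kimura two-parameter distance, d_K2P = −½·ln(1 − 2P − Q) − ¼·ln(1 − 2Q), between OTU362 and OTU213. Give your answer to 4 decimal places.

The sequences differ at positions 2 (A/T, transversion), 5 (T/C, transition), 8 (T/C, transition), 18 (G/A, transition), 24 (C/T, transition), 27 (A/G, transition).
Of the 6 differences, 5 transitions and 1 transversion over 30 sites: P = 5/30 = 0.166667, Q = 1/30 = 0.033333.
d = −0.5·ln(0.633333) − 0.25·ln(0.933334) = −0.5·(-0.456759) − 0.25·(-0.068992) = 0.2456.

0.2456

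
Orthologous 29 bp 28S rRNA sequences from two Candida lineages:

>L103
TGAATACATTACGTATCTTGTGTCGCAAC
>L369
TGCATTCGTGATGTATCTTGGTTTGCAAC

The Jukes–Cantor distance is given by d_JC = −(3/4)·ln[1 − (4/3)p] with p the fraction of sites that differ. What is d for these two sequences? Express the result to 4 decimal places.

0.3439

Mismatches occur at site 3 (A↔C), site 6 (A↔T), site 8 (A↔G), site 10 (T↔G), site 12 (C↔T), site 21 (T↔G), site 22 (G↔T), site 24 (C↔T).
p = 8/29 = 0.275862.
d = −0.75 · ln(1 − (4/3)·0.275862) = −0.75 · ln(0.632184) = −0.75 · (-0.458575) = 0.3439.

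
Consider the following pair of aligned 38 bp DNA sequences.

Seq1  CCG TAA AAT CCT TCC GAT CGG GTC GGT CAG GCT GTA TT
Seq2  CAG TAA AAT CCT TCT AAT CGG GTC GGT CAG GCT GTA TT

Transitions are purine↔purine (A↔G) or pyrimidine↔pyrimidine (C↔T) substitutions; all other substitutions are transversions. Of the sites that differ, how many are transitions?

Mismatches occur at site 2 (C/A, transversion), site 15 (C/T, transition), site 16 (G/A, transition).
Of the 3 differences, 2 transitions and 1 transversion, so the answer is 2.

2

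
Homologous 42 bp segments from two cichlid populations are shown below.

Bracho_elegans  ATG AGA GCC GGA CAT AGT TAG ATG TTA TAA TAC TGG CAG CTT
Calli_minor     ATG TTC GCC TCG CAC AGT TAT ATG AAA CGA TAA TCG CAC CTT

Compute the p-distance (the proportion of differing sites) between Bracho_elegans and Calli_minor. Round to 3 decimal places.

Differing sites — 4:A/T; 5:G/T; 6:A/C; 10:G/T; 11:G/C; 12:A/G; 15:T/C; 21:G/T; 25:T/A; 26:T/A; 28:T/C; 29:A/G; 33:C/A; 35:G/C; 39:G/C.
There are 15 differences over 42 sites, so p = 15/42 = 0.357.

0.357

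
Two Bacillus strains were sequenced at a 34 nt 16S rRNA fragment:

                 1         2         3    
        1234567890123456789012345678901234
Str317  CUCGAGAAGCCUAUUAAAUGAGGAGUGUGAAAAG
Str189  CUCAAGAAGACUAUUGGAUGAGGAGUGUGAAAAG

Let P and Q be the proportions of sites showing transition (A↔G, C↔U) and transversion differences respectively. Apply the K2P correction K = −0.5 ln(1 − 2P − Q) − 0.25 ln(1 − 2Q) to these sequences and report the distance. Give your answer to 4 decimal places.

0.1304

Differing sites — 4:G/A (Ti); 10:C/A (Tv); 16:A/G (Ti); 17:A/G (Ti).
Of the 4 differences, 3 transitions and 1 transversion over 34 sites: P = 3/34 = 0.088235, Q = 1/34 = 0.029412.
d = −0.5·ln(0.794118) − 0.25·ln(0.941176) = −0.5·(-0.230523) − 0.25·(-0.060625) = 0.1304.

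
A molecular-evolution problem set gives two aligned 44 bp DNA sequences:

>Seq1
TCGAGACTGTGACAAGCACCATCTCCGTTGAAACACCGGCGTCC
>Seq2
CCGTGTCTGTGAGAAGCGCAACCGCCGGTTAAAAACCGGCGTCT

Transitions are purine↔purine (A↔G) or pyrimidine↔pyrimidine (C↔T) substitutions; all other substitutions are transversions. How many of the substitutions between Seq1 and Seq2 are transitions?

The sequences differ at positions 1 (T/C, transition), 4 (A/T, transversion), 6 (A/T, transversion), 13 (C/G, transversion), 18 (A/G, transition), 20 (C/A, transversion), 22 (T/C, transition), 24 (T/G, transversion), 28 (T/G, transversion), 30 (G/T, transversion), 34 (C/A, transversion), 44 (C/T, transition).
Of the 12 differences, 4 transitions and 8 transversions, so the answer is 4.

4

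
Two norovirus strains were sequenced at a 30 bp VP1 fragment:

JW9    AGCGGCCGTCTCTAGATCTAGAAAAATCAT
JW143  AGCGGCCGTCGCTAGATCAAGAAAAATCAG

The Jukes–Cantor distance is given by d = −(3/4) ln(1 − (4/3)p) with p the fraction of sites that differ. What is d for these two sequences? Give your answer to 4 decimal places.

0.1073

Differing sites — 11:T/G; 19:T/A; 30:T/G.
p = 3/30 = 0.100000.
d = −0.75 · ln(1 − (4/3)·0.100000) = −0.75 · ln(0.866667) = −0.75 · (-0.143100) = 0.1073.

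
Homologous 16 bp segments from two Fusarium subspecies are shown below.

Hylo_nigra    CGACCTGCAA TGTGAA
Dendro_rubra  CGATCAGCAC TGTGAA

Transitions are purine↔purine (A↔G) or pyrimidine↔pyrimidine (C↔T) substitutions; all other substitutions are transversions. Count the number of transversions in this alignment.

Differing sites — 4:C/T (Ti); 6:T/A (Tv); 10:A/C (Tv).
Of the 3 differences, 1 transition and 2 transversions, so the answer is 2.

2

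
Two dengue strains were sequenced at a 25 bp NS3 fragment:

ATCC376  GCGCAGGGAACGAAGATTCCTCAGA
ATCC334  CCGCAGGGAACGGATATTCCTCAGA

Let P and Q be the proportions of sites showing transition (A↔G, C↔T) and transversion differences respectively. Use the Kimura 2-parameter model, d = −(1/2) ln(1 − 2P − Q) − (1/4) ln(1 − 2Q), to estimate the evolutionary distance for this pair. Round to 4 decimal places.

The sequences differ at positions 1 (G/C, transversion), 13 (A/G, transition), 15 (G/T, transversion).
Of the 3 differences, 1 transition and 2 transversions over 25 sites: P = 1/25 = 0.040000, Q = 2/25 = 0.080000.
d = −0.5·ln(0.840000) − 0.25·ln(0.840000) = −0.5·(-0.174353) − 0.25·(-0.174353) = 0.1308.

0.1308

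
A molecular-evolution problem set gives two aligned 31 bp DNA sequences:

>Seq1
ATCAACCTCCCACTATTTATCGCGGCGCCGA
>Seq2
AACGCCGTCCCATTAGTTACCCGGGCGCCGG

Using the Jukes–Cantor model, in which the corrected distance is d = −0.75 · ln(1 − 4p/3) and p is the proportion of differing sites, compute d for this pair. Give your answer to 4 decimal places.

Mismatches occur at site 2 (T↔A), site 4 (A↔G), site 5 (A↔C), site 7 (C↔G), site 13 (C↔T), site 16 (T↔G), site 20 (T↔C), site 22 (G↔C), site 23 (C↔G), site 31 (A↔G).
p = 10/31 = 0.322581.
d = −0.75 · ln(1 − (4/3)·0.322581) = −0.75 · ln(0.569892) = −0.75 · (-0.562308) = 0.4217.

0.4217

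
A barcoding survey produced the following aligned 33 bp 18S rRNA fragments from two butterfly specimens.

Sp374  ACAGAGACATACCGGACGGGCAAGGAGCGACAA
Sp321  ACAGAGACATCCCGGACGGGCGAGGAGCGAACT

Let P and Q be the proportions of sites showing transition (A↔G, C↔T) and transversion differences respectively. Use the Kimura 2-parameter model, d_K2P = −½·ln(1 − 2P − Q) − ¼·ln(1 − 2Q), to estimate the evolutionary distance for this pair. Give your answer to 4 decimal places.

Mismatches occur at site 11 (A↔C, transversion), site 22 (A↔G, transition), site 31 (C↔A, transversion), site 32 (A↔C, transversion), site 33 (A↔T, transversion).
Of the 5 differences, 1 transition and 4 transversions over 33 sites: P = 1/33 = 0.030303, Q = 4/33 = 0.121212.
d = −0.5·ln(0.818182) − 0.25·ln(0.757576) = −0.5·(-0.200670) − 0.25·(-0.277631) = 0.1697.

0.1697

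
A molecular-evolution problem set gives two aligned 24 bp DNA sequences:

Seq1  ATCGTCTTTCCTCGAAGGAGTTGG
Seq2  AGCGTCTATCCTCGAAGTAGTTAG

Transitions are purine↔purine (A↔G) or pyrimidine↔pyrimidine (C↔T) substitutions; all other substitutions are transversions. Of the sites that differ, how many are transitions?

The sequences differ at positions 2 (T/G, transversion), 8 (T/A, transversion), 18 (G/T, transversion), 23 (G/A, transition).
Of the 4 differences, 1 transition and 3 transversions, so the answer is 1.

1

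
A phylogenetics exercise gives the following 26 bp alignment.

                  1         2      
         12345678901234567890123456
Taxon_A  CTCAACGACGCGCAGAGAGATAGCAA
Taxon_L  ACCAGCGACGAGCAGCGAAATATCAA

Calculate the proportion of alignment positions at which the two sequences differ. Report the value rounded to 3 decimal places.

0.269

The sequences differ at positions 1 (C/A), 2 (T/C), 5 (A/G), 11 (C/A), 16 (A/C), 19 (G/A), 23 (G/T).
There are 7 differences over 26 sites, so p = 7/26 = 0.269.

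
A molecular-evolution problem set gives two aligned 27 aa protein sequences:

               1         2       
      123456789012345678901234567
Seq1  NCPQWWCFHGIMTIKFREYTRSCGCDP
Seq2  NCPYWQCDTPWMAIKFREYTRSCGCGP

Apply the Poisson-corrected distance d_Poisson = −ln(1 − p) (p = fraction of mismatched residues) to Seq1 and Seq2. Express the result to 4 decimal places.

0.3514

The sequences differ at positions 4 (Q/Y), 6 (W/Q), 8 (F/D), 9 (H/T), 10 (G/P), 11 (I/W), 13 (T/A), 26 (D/G).
p = 8/27 = 0.296296.
d = −ln(1 − 0.296296) = −ln(0.703704) = 0.3514.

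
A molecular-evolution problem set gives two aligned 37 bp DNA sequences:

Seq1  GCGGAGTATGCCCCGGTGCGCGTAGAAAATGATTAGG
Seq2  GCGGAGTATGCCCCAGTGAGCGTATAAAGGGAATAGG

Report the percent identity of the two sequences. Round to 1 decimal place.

83.8%

Differing sites — 15:G/A; 19:C/A; 25:G/T; 29:A/G; 30:T/G; 33:T/A.
31 of the 37 sites match, so the percent identity is 31/37 × 100 = 83.8%.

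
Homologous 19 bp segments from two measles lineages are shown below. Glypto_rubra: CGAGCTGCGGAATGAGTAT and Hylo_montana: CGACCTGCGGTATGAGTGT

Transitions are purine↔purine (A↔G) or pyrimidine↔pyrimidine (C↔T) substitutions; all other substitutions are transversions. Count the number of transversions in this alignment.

2

Differing sites — 4:G/C (Tv); 11:A/T (Tv); 18:A/G (Ti).
Of the 3 differences, 1 transition and 2 transversions, so the answer is 2.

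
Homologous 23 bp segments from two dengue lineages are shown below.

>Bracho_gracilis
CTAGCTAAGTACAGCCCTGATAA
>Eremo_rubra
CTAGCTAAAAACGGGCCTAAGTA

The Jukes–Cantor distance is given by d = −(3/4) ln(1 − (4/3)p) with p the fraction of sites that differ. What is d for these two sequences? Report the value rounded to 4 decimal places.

0.3904

Differing sites — 9:G/A; 10:T/A; 13:A/G; 15:C/G; 19:G/A; 21:T/G; 22:A/T.
p = 7/23 = 0.304348.
d = −0.75 · ln(1 − (4/3)·0.304348) = −0.75 · ln(0.594203) = −0.75 · (-0.520534) = 0.3904.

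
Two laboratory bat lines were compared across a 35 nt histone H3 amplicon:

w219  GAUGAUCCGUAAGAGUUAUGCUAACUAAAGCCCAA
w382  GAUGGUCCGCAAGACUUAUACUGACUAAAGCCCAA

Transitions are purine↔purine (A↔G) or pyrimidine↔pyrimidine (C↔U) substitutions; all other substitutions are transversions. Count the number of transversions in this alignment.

1

Differing sites — 5:A/G (Ti); 10:U/C (Ti); 15:G/C (Tv); 20:G/A (Ti); 23:A/G (Ti).
Of the 5 differences, 4 transitions and 1 transversion, so the answer is 1.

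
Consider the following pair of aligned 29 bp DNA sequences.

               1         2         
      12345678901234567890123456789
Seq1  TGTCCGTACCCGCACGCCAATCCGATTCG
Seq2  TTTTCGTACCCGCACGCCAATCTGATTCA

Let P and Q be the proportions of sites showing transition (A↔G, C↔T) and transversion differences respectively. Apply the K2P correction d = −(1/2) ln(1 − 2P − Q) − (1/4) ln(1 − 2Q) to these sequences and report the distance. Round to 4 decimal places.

Mismatches occur at site 2 (G/T, transversion), site 4 (C/T, transition), site 23 (C/T, transition), site 29 (G/A, transition).
Of the 4 differences, 3 transitions and 1 transversion over 29 sites: P = 3/29 = 0.103448, Q = 1/29 = 0.034483.
d = −0.5·ln(0.758621) − 0.25·ln(0.931034) = −0.5·(-0.276253) − 0.25·(-0.071459) = 0.1560.

0.1560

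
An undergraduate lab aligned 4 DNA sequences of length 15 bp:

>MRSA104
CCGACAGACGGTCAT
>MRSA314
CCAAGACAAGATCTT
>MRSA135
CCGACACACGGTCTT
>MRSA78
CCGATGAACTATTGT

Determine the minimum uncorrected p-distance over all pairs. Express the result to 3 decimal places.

0.133

Pairwise Hamming distances:
  MRSA104 vs MRSA314: 6
  MRSA104 vs MRSA135: 2
  MRSA104 vs MRSA78: 7
  MRSA314 vs MRSA135: 4
  MRSA314 vs MRSA78: 8
  MRSA135 vs MRSA78: 7
The smallest is 2 mismatches, between MRSA104 and MRSA135; p = 2/15 = 0.133.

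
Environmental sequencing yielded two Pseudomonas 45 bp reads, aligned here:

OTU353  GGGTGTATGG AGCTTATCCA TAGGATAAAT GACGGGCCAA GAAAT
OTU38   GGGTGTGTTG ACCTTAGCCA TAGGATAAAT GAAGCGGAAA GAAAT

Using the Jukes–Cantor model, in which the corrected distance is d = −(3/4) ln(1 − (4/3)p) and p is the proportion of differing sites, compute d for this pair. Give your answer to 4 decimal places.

0.2029

Differing sites — 7:A/G; 9:G/T; 12:G/C; 17:T/G; 33:C/A; 35:G/C; 37:C/G; 38:C/A.
p = 8/45 = 0.177778.
d = −0.75 · ln(1 − (4/3)·0.177778) = −0.75 · ln(0.762963) = −0.75 · (-0.270546) = 0.2029.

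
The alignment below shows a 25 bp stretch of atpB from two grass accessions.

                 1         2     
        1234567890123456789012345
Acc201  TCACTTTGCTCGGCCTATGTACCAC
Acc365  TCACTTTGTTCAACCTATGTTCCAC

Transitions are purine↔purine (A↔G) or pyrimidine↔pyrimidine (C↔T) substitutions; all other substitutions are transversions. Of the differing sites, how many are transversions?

1

Mismatches occur at site 9 (C→T, transition), site 12 (G→A, transition), site 13 (G→A, transition), site 21 (A→T, transversion).
Of the 4 differences, 3 transitions and 1 transversion, so the answer is 1.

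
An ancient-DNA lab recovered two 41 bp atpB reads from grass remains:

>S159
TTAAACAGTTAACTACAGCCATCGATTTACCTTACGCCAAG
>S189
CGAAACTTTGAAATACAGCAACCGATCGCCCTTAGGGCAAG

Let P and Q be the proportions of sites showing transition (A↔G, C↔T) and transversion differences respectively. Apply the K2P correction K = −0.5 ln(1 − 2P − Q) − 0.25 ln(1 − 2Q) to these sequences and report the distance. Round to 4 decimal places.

0.4146

Mismatches occur at site 1 (T↔C, transition), site 2 (T↔G, transversion), site 7 (A↔T, transversion), site 8 (G↔T, transversion), site 10 (T↔G, transversion), site 13 (C↔A, transversion), site 20 (C↔A, transversion), site 22 (T↔C, transition), site 27 (T↔C, transition), site 28 (T↔G, transversion), site 29 (A↔C, transversion), site 35 (C↔G, transversion), site 37 (C↔G, transversion).
Of the 13 differences, 3 transitions and 10 transversions over 41 sites: P = 3/41 = 0.073171, Q = 10/41 = 0.243902.
d = −0.5·ln(0.609756) − 0.25·ln(0.512196) = −0.5·(-0.494696) − 0.25·(-0.669048) = 0.4146.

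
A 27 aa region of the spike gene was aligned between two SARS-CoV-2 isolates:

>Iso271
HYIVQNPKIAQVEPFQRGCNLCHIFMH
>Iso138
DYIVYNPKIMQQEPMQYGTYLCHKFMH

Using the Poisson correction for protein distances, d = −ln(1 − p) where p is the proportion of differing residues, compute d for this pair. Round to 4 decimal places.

0.4055

Differing sites — 1:H/D; 5:Q/Y; 10:A/M; 12:V/Q; 15:F/M; 17:R/Y; 19:C/T; 20:N/Y; 24:I/K.
p = 9/27 = 0.333333.
d = −ln(1 − 0.333333) = −ln(0.666667) = 0.4055.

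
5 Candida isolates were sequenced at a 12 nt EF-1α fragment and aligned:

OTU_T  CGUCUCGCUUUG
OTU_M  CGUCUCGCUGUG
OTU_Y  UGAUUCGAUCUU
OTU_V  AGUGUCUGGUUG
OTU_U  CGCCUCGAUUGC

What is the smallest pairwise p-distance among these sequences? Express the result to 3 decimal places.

Pairwise Hamming distances:
  OTU_T vs OTU_M: 1
  OTU_T vs OTU_Y: 6
  OTU_T vs OTU_V: 5
  OTU_T vs OTU_U: 4
  OTU_M vs OTU_Y: 6
  OTU_M vs OTU_V: 6
  OTU_M vs OTU_U: 5
  OTU_Y vs OTU_V: 8
  OTU_Y vs OTU_U: 6
  OTU_V vs OTU_U: 8
The smallest is 1 mismatch, between OTU_T and OTU_M; p = 1/12 = 0.083.

0.083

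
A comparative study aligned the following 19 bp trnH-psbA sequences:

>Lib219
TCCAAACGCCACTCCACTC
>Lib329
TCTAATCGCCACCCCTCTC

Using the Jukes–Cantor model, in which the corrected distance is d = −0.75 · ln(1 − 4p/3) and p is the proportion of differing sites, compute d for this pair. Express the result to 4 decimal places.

Differing sites — 3:C/T; 6:A/T; 13:T/C; 16:A/T.
p = 4/19 = 0.210526.
d = −0.75 · ln(1 − (4/3)·0.210526) = −0.75 · ln(0.719299) = −0.75 · (-0.329478) = 0.2471.

0.2471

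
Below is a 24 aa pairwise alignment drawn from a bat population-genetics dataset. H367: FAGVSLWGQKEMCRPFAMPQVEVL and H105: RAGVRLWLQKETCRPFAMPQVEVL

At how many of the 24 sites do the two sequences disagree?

The sequences differ at positions 1 (F/R), 5 (S/R), 8 (G/L), 12 (M/T).
That gives 4 mismatches out of 24 aligned sites, so the Hamming distance is 4.

4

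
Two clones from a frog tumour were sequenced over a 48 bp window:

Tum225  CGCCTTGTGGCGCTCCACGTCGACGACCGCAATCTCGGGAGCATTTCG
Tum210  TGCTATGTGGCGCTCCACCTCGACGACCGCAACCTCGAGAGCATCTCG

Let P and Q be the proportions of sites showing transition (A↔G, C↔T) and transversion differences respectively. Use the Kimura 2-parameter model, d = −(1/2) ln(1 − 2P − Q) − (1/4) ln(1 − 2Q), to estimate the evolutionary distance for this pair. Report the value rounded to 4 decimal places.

0.1656

The sequences differ at positions 1 (C/T, transition), 4 (C/T, transition), 5 (T/A, transversion), 19 (G/C, transversion), 33 (T/C, transition), 38 (G/A, transition), 45 (T/C, transition).
Of the 7 differences, 5 transitions and 2 transversions over 48 sites: P = 5/48 = 0.104167, Q = 2/48 = 0.041667.
d = −0.5·ln(0.749999) − 0.25·ln(0.916666) = −0.5·(-0.287683) − 0.25·(-0.087012) = 0.1656.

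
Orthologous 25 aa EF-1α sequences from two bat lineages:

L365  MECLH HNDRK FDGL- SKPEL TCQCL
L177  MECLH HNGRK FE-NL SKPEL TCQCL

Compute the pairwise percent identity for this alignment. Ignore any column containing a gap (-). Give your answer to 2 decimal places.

Excluding the 2 gap columns leaves 23 comparable sites.
The sequences differ at positions 8 (D/G), 12 (D/E), 14 (L/N).
20 of the 23 comparable sites match, so the percent identity is 20/23 × 100 = 86.96%.

86.96%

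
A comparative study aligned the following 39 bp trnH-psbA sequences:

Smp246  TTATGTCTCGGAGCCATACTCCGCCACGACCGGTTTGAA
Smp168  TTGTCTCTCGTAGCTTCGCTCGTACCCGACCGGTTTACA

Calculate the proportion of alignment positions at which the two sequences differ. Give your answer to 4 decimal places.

0.3333

Differing sites — 3:A/G; 5:G/C; 11:G/T; 15:C/T; 16:A/T; 17:T/C; 18:A/G; 22:C/G; 23:G/T; 24:C/A; 26:A/C; 37:G/A; 38:A/C.
There are 13 differences over 39 sites, so p = 13/39 = 0.3333.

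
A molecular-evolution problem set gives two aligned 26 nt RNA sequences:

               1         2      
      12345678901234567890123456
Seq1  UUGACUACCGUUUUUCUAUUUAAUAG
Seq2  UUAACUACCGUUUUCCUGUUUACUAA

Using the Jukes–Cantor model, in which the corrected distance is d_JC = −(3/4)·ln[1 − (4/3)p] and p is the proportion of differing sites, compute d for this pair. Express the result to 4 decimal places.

0.2222

Differing sites — 3:G/A; 15:U/C; 18:A/G; 23:A/C; 26:G/A.
p = 5/26 = 0.192308.
d = −0.75 · ln(1 − (4/3)·0.192308) = −0.75 · ln(0.743589) = −0.75 · (-0.296267) = 0.2222.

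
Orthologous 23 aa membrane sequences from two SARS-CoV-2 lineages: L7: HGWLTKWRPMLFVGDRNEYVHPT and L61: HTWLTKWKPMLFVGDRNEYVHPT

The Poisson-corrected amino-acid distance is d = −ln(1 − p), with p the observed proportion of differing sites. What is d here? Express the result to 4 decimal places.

0.0910

Mismatches occur at site 2 (G/T), site 8 (R/K).
p = 2/23 = 0.086957.
d = −ln(1 − 0.086957) = −ln(0.913043) = 0.0910.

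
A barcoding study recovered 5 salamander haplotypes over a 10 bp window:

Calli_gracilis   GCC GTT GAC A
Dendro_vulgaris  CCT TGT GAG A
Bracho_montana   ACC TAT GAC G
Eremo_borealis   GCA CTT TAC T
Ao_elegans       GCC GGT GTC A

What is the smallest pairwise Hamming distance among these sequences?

Pairwise Hamming distances:
  Calli_gracilis vs Dendro_vulgaris: 5
  Calli_gracilis vs Bracho_montana: 4
  Calli_gracilis vs Eremo_borealis: 4
  Calli_gracilis vs Ao_elegans: 2
  Dendro_vulgaris vs Bracho_montana: 5
  Dendro_vulgaris vs Eremo_borealis: 7
  Dendro_vulgaris vs Ao_elegans: 5
  Bracho_montana vs Eremo_borealis: 6
  Bracho_montana vs Ao_elegans: 5
  Eremo_borealis vs Ao_elegans: 6
The smallest is 2, between Calli_gracilis and Ao_elegans.

2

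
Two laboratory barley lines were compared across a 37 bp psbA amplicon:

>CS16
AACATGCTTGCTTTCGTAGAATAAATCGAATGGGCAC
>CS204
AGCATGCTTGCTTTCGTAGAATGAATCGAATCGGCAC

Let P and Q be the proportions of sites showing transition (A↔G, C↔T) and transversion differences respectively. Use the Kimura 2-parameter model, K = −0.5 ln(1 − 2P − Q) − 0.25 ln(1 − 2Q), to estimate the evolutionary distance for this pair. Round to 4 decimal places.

The sequences differ at positions 2 (A/G, transition), 23 (A/G, transition), 32 (G/C, transversion).
Of the 3 differences, 2 transitions and 1 transversion over 37 sites: P = 2/37 = 0.054054, Q = 1/37 = 0.027027.
d = −0.5·ln(0.864865) − 0.25·ln(0.945946) = −0.5·(-0.145182) − 0.25·(-0.055570) = 0.0865.

0.0865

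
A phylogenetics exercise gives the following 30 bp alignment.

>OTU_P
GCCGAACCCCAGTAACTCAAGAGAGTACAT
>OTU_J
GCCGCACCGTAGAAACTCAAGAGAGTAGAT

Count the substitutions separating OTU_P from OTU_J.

5

Differing sites — 5:A/C; 9:C/G; 10:C/T; 13:T/A; 28:C/G.
That gives 5 mismatches out of 30 aligned sites, so the Hamming distance is 5.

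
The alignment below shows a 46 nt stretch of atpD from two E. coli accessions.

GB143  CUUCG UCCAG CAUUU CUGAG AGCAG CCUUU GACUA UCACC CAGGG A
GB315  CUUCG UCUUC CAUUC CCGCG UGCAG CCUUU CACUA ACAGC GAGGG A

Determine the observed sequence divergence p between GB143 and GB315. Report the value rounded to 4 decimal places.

Differing sites — 8:C/U; 9:A/U; 10:G/C; 15:U/C; 17:U/C; 19:A/C; 21:A/U; 31:G/C; 36:U/A; 39:C/G; 41:C/G.
There are 11 differences over 46 sites, so p = 11/46 = 0.2391.

0.2391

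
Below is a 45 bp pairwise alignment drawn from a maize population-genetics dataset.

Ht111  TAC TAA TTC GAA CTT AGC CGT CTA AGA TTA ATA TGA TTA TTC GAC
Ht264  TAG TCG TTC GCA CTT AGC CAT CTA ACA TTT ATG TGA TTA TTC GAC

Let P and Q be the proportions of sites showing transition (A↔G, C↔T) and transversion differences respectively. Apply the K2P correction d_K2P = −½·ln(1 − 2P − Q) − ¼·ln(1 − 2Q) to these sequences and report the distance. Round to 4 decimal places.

0.2030

Differing sites — 3:C/G (Tv); 5:A/C (Tv); 6:A/G (Ti); 11:A/C (Tv); 20:G/A (Ti); 26:G/C (Tv); 30:A/T (Tv); 33:A/G (Ti).
Of the 8 differences, 3 transitions and 5 transversions over 45 sites: P = 3/45 = 0.066667, Q = 5/45 = 0.111111.
d = −0.5·ln(0.755555) − 0.25·ln(0.777778) = −0.5·(-0.280303) − 0.25·(-0.251314) = 0.2030.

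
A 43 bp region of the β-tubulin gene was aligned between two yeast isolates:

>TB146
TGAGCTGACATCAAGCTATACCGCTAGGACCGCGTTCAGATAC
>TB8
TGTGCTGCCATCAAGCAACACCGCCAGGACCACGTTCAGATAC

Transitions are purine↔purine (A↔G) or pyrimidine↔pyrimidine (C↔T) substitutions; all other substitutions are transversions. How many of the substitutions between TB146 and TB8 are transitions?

3

Differing sites — 3:A/T (Tv); 8:A/C (Tv); 17:T/A (Tv); 19:T/C (Ti); 25:T/C (Ti); 32:G/A (Ti).
Of the 6 differences, 3 transitions and 3 transversions, so the answer is 3.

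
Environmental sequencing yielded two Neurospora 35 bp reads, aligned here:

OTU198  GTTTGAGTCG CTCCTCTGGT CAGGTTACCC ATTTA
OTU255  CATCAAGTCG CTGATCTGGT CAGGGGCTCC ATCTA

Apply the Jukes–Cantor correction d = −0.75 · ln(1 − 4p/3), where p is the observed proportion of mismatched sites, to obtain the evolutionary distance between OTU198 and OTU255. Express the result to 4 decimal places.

0.4073

Mismatches occur at site 1 (G→C), site 2 (T→A), site 4 (T→C), site 5 (G→A), site 13 (C→G), site 14 (C→A), site 25 (T→G), site 26 (T→G), site 27 (A→C), site 28 (C→T), site 33 (T→C).
p = 11/35 = 0.314286.
d = −0.75 · ln(1 − (4/3)·0.314286) = −0.75 · ln(0.580952) = −0.75 · (-0.543087) = 0.4073.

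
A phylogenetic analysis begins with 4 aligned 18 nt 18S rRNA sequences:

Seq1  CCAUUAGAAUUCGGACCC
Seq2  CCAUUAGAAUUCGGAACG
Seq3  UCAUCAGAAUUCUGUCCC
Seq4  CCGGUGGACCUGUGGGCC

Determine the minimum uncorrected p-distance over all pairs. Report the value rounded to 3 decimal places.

0.111

Pairwise Hamming distances:
  Seq1 vs Seq2: 2
  Seq1 vs Seq3: 4
  Seq1 vs Seq4: 9
  Seq2 vs Seq3: 6
  Seq2 vs Seq4: 10
  Seq3 vs Seq4: 10
The smallest is 2 mismatches, between Seq1 and Seq2; p = 2/18 = 0.111.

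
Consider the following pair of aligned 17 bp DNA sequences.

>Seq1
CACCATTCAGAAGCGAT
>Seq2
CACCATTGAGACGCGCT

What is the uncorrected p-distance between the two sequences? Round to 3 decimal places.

Mismatches occur at site 8 (C/G), site 12 (A/C), site 16 (A/C).
There are 3 differences over 17 sites, so p = 3/17 = 0.176.

0.176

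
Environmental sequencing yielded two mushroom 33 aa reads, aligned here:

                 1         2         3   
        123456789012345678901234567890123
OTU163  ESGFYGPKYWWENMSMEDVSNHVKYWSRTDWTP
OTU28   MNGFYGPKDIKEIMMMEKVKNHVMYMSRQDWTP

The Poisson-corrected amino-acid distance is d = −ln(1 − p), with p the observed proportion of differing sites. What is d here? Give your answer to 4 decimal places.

Mismatches occur at site 1 (E/M), site 2 (S/N), site 9 (Y/D), site 10 (W/I), site 11 (W/K), site 13 (N/I), site 15 (S/M), site 18 (D/K), site 20 (S/K), site 24 (K/M), site 26 (W/M), site 29 (T/Q).
p = 12/33 = 0.363636.
d = −ln(1 − 0.363636) = −ln(0.636364) = 0.4520.

0.4520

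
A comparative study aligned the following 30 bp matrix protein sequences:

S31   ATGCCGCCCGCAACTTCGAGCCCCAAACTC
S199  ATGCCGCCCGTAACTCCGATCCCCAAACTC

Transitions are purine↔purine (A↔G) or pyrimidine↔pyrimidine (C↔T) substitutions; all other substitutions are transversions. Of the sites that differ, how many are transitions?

Mismatches occur at site 11 (C↔T, transition), site 16 (T↔C, transition), site 20 (G↔T, transversion).
Of the 3 differences, 2 transitions and 1 transversion, so the answer is 2.

2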